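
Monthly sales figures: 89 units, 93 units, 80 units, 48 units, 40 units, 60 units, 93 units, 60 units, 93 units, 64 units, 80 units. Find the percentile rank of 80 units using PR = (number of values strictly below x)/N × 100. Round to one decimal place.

N = 11.
Strictly below 80: 5. Equal to 80: 2.
PR = 5/11 × 100 = 45.5

45.5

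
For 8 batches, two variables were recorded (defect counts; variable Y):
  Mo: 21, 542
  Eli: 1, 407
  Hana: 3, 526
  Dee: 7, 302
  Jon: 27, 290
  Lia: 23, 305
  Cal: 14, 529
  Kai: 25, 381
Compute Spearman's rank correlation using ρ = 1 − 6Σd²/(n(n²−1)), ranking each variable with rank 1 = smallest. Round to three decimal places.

Ranks of variable 1: 5, 1, 2, 3, 8, 6, 4, 7
Ranks of variable 2: 8, 5, 6, 2, 1, 3, 7, 4
d = r₁ − r₂: -3, -4, -4, 1, 7, 3, -3, 3
d²: 9, 16, 16, 1, 49, 9, 9, 9; Σd² = 118
ρ = 1 − 6·118/(8·63) = 1 − 708/504 = -0.405

-0.405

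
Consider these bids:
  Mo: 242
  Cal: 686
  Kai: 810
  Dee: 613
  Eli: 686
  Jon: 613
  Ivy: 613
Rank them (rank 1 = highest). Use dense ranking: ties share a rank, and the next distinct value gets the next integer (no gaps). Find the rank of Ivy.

Sorted (descending): 810, 686, 686, 613, 613, 613, 242
The 2 values of 686 share dense rank 2.
The 3 values of 613 share dense rank 3.
Remaining distinct values take the next consecutive integers.
Ivy has value 613 → rank 3.

3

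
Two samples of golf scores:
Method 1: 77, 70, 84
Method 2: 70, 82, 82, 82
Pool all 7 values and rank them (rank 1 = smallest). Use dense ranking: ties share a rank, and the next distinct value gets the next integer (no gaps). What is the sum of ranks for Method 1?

Sorted (ascending): 70, 70, 77, 82, 82, 82, 84
The 2 values of 70 share dense rank 1.
The 3 values of 82 share dense rank 3.
Remaining distinct values take the next consecutive integers.
Method 1 values → pooled ranks: 77→2, 70→1, 84→4
Rank sum = 2 + 1 + 4 = 7

7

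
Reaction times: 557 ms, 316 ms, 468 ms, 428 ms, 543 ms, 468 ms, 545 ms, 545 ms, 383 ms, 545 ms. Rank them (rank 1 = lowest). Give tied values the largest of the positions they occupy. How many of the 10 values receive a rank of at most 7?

Sorted (ascending): 316, 383, 428, 468, 468, 543, 545, 545, 545, 557
The 2 values of 468 occupy positions 4–5 → each gets rank 5.
The 3 values of 545 occupy positions 7–9 → each gets rank 9.
Ranks ≤ 7: {1, 2, 3, 5, 5, 6} → 6 values.

6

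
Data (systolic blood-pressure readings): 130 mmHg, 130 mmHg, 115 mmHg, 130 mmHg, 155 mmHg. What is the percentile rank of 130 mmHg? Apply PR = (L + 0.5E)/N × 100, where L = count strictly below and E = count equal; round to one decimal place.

50.0

N = 5.
Strictly below 130: 1. Equal to 130: 3.
PR = (1 + 0.5·3)/5 × 100 = 50.0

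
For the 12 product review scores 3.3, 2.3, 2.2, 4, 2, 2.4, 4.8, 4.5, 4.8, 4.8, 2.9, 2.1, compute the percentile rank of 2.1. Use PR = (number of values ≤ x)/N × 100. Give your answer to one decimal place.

N = 12.
Strictly below 2.1: 1. Equal to 2.1: 1.
PR = 2/12 × 100 = 16.7

16.7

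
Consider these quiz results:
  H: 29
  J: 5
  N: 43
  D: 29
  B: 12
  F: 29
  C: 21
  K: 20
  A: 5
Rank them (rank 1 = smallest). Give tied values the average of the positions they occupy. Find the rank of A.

1.5

Sorted (ascending): 5, 5, 12, 20, 21, 29, 29, 29, 43
The 2 values of 5 occupy positions 1–2 → average rank (1+2)/2 = 1.5.
The 3 values of 29 occupy positions 6–8 → average rank 7.
A has value 5 → rank 1.5.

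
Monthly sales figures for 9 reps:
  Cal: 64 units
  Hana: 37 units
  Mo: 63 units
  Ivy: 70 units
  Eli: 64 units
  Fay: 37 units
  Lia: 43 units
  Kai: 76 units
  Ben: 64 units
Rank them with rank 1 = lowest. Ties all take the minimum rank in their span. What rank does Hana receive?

1

Sorted (ascending): 37, 37, 43, 63, 64, 64, 64, 70, 76
The 2 values of 37 occupy positions 1–2 → each gets rank 1.
The 3 values of 64 occupy positions 5–7 → each gets rank 5.
Hana has value 37 units → rank 1.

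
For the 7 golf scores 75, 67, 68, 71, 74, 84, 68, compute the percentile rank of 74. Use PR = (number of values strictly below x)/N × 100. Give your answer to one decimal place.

57.1

N = 7.
Strictly below 74: 4. Equal to 74: 1.
PR = 4/7 × 100 = 57.1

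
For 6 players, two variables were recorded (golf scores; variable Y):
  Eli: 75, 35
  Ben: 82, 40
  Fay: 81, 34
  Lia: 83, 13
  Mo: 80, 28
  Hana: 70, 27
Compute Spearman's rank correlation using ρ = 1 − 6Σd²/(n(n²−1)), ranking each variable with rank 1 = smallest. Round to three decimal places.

-0.029

Ranks of variable 1: 2, 5, 4, 6, 3, 1
Ranks of variable 2: 5, 6, 4, 1, 3, 2
d = r₁ − r₂: -3, -1, 0, 5, 0, -1
d²: 9, 1, 0, 25, 0, 1; Σd² = 36
ρ = 1 − 6·36/(6·35) = 1 − 216/210 = -0.029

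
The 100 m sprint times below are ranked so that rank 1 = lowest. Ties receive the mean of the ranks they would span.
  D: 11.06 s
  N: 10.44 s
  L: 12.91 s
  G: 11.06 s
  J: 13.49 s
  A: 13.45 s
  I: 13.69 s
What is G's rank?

Sorted (ascending): 10.44, 11.06, 11.06, 12.91, 13.45, 13.49, 13.69
The 2 values of 11.06 occupy positions 2–3 → average rank (2+3)/2 = 2.5.
G has value 11.06 s → rank 2.5.

2.5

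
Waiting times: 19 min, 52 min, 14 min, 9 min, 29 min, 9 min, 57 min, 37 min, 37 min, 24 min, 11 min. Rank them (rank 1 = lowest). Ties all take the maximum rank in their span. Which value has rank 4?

Sorted (ascending): 9, 9, 11, 14, 19, 24, 29, 37, 37, 52, 57
The 2 values of 9 occupy positions 1–2 → each gets rank 2.
The 2 values of 37 occupy positions 8–9 → each gets rank 9.
Rank 4 → value 14.

14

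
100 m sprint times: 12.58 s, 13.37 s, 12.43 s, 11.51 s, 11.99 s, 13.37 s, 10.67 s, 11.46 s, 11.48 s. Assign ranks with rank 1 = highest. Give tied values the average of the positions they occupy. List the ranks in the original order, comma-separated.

3, 1.5, 4, 6, 5, 1.5, 9, 8, 7

Sorted (descending): 13.37, 13.37, 12.58, 12.43, 11.99, 11.51, 11.48, 11.46, 10.67
The 2 values of 13.37 occupy positions 1–2 → average rank (1+2)/2 = 1.5.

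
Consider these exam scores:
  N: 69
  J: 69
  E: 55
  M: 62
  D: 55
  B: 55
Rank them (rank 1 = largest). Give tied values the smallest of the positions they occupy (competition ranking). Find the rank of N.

1

Sorted (descending): 69, 69, 62, 55, 55, 55
The 2 values of 69 occupy positions 1–2 → each gets rank 1.
The 3 values of 55 occupy positions 4–6 → each gets rank 4.
N has value 69 → rank 1.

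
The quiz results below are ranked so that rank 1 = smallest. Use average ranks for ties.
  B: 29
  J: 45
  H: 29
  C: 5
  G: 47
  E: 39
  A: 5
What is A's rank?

1.5

Sorted (ascending): 5, 5, 29, 29, 39, 45, 47
The 2 values of 5 occupy positions 1–2 → average rank (1+2)/2 = 1.5.
The 2 values of 29 occupy positions 3–4 → average rank (3+4)/2 = 3.5.
A has value 5 → rank 1.5.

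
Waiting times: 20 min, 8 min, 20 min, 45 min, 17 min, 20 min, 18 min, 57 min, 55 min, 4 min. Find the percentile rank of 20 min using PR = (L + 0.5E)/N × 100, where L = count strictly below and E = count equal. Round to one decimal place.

N = 10.
Strictly below 20: 4. Equal to 20: 3.
PR = (4 + 0.5·3)/10 × 100 = 55.0

55.0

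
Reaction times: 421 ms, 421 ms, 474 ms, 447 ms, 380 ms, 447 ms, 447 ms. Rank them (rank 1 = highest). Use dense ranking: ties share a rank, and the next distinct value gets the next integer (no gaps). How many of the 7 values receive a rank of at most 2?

Sorted (descending): 474, 447, 447, 447, 421, 421, 380
The 3 values of 447 share dense rank 2.
The 2 values of 421 share dense rank 3.
Remaining distinct values take the next consecutive integers.
Ranks ≤ 2: {1, 2, 2, 2} → 4 values.

4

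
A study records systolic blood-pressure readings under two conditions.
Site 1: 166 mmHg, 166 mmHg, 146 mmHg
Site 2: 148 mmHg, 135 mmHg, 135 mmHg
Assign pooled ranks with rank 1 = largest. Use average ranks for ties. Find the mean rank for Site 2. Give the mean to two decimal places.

Sorted (descending): 166, 166, 148, 146, 135, 135
The 2 values of 166 occupy positions 1–2 → average rank (1+2)/2 = 1.5.
The 2 values of 135 occupy positions 5–6 → average rank (5+6)/2 = 5.5.
Site 2 values → pooled ranks: 148→3, 135→5.5, 135→5.5
Mean rank = (3 + 5.5 + 5.5) / 3 = 4.67

4.67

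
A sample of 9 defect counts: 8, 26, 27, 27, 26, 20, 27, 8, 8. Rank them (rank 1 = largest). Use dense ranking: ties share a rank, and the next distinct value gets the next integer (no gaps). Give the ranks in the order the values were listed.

4, 2, 1, 1, 2, 3, 1, 4, 4

Sorted (descending): 27, 27, 27, 26, 26, 20, 8, 8, 8
The 3 values of 27 share dense rank 1.
The 2 values of 26 share dense rank 2.
The 3 values of 8 share dense rank 4.
Remaining distinct values take the next consecutive integers.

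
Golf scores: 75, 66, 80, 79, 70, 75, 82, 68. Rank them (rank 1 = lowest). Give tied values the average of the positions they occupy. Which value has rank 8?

82

Sorted (ascending): 66, 68, 70, 75, 75, 79, 80, 82
The 2 values of 75 occupy positions 4–5 → average rank (4+5)/2 = 4.5.
Rank 8 → value 82.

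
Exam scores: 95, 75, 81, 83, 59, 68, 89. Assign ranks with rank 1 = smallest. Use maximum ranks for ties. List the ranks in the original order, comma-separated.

7, 3, 4, 5, 1, 2, 6

Sorted (ascending): 59, 68, 75, 81, 83, 89, 95
No ties — each value takes its position as its rank.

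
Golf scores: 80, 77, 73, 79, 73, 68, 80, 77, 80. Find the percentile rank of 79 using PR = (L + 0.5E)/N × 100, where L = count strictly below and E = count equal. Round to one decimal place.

N = 9.
Strictly below 79: 5. Equal to 79: 1.
PR = (5 + 0.5·1)/9 × 100 = 61.1

61.1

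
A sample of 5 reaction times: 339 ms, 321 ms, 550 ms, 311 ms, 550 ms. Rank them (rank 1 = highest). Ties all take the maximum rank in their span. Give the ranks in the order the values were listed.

Sorted (descending): 550, 550, 339, 321, 311
The 2 values of 550 occupy positions 1–2 → each gets rank 2.

3, 4, 2, 5, 2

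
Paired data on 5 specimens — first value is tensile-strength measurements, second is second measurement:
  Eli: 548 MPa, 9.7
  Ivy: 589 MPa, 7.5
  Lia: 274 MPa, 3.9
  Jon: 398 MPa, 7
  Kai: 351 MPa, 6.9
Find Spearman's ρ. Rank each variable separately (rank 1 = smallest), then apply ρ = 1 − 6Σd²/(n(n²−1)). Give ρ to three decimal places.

0.900

Ranks of variable 1: 4, 5, 1, 3, 2
Ranks of variable 2: 5, 4, 1, 3, 2
d = r₁ − r₂: -1, 1, 0, 0, 0
d²: 1, 1, 0, 0, 0; Σd² = 2
ρ = 1 − 6·2/(5·24) = 1 − 12/120 = 0.900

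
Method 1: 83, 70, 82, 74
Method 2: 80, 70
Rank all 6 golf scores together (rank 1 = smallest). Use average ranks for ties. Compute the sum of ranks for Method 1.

15.5

Sorted (ascending): 70, 70, 74, 80, 82, 83
The 2 values of 70 occupy positions 1–2 → average rank (1+2)/2 = 1.5.
Method 1 values → pooled ranks: 83→6, 70→1.5, 82→5, 74→3
Rank sum = 6 + 1.5 + 5 + 3 = 15.5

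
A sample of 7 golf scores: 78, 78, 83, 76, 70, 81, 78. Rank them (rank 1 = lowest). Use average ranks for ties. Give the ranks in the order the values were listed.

Sorted (ascending): 70, 76, 78, 78, 78, 81, 83
The 3 values of 78 occupy positions 3–5 → average rank 4.

4, 4, 7, 2, 1, 6, 4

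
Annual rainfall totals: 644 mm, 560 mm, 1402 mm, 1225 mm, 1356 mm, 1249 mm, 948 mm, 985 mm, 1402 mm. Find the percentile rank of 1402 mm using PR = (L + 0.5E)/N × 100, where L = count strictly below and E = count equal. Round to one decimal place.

88.9

N = 9.
Strictly below 1402: 7. Equal to 1402: 2.
PR = (7 + 0.5·2)/9 × 100 = 88.9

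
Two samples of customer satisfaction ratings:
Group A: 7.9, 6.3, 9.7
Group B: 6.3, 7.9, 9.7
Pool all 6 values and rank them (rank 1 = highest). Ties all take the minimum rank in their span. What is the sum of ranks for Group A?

Sorted (descending): 9.7, 9.7, 7.9, 7.9, 6.3, 6.3
The 2 values of 9.7 occupy positions 1–2 → each gets rank 1.
The 2 values of 7.9 occupy positions 3–4 → each gets rank 3.
The 2 values of 6.3 occupy positions 5–6 → each gets rank 5.
Group A values → pooled ranks: 7.9→3, 6.3→5, 9.7→1
Rank sum = 3 + 5 + 1 = 9

9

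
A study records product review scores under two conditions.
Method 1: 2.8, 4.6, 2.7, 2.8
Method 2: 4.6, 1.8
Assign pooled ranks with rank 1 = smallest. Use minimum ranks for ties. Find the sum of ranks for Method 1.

13

Sorted (ascending): 1.8, 2.7, 2.8, 2.8, 4.6, 4.6
The 2 values of 2.8 occupy positions 3–4 → each gets rank 3.
The 2 values of 4.6 occupy positions 5–6 → each gets rank 5.
Method 1 values → pooled ranks: 2.8→3, 4.6→5, 2.7→2, 2.8→3
Rank sum = 3 + 5 + 2 + 3 = 13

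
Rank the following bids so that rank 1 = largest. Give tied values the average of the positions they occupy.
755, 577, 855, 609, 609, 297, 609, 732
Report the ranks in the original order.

2, 7, 1, 5, 5, 8, 5, 3

Sorted (descending): 855, 755, 732, 609, 609, 609, 577, 297
The 3 values of 609 occupy positions 4–6 → average rank 5.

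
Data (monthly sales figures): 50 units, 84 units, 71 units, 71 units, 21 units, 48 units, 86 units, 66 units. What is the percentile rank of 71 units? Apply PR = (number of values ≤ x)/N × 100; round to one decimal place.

75.0

N = 8.
Strictly below 71: 4. Equal to 71: 2.
PR = 6/8 × 100 = 75.0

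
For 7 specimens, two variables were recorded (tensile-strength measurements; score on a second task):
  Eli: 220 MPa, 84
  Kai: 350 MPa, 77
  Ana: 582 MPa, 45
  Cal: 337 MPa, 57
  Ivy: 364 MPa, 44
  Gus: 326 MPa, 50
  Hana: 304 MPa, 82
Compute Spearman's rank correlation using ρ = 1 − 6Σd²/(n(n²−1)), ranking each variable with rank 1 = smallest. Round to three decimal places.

-0.821

Ranks of variable 1: 1, 5, 7, 4, 6, 3, 2
Ranks of variable 2: 7, 5, 2, 4, 1, 3, 6
d = r₁ − r₂: -6, 0, 5, 0, 5, 0, -4
d²: 36, 0, 25, 0, 25, 0, 16; Σd² = 102
ρ = 1 − 6·102/(7·48) = 1 − 612/336 = -0.821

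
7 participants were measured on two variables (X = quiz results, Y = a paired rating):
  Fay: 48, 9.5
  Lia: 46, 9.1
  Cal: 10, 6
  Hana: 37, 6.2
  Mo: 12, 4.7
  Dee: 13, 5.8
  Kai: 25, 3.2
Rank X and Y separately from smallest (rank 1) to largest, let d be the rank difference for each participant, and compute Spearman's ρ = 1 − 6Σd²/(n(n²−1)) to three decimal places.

0.679

Ranks of variable 1: 7, 6, 1, 5, 2, 3, 4
Ranks of variable 2: 7, 6, 4, 5, 2, 3, 1
d = r₁ − r₂: 0, 0, -3, 0, 0, 0, 3
d²: 0, 0, 9, 0, 0, 0, 9; Σd² = 18
ρ = 1 − 6·18/(7·48) = 1 − 108/336 = 0.679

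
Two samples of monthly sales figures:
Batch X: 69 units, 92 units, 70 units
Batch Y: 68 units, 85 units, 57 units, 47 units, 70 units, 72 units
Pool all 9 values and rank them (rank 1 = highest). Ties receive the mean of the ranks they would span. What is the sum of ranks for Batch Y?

Sorted (descending): 92, 85, 72, 70, 70, 69, 68, 57, 47
The 2 values of 70 occupy positions 4–5 → average rank (4+5)/2 = 4.5.
Batch Y values → pooled ranks: 68→7, 85→2, 57→8, 47→9, 70→4.5, 72→3
Rank sum = 7 + 2 + 8 + 9 + 4.5 + 3 = 33.5

33.5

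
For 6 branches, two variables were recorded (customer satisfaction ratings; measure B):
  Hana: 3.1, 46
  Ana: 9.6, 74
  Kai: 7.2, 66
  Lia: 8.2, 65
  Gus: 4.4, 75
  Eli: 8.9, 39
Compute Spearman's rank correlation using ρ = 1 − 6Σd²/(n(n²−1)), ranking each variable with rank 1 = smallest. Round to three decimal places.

-0.029

Ranks of variable 1: 1, 6, 3, 4, 2, 5
Ranks of variable 2: 2, 5, 4, 3, 6, 1
d = r₁ − r₂: -1, 1, -1, 1, -4, 4
d²: 1, 1, 1, 1, 16, 16; Σd² = 36
ρ = 1 − 6·36/(6·35) = 1 − 216/210 = -0.029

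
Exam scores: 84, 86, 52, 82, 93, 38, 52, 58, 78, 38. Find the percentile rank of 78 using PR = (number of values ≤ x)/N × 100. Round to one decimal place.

N = 10.
Strictly below 78: 5. Equal to 78: 1.
PR = 6/10 × 100 = 60.0

60.0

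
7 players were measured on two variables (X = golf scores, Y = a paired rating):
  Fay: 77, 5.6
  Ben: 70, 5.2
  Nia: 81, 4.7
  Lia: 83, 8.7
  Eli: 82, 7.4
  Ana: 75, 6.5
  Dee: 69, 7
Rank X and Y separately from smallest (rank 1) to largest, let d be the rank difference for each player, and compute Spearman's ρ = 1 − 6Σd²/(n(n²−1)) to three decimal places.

Ranks of variable 1: 4, 2, 5, 7, 6, 3, 1
Ranks of variable 2: 3, 2, 1, 7, 6, 4, 5
d = r₁ − r₂: 1, 0, 4, 0, 0, -1, -4
d²: 1, 0, 16, 0, 0, 1, 16; Σd² = 34
ρ = 1 − 6·34/(7·48) = 1 − 204/336 = 0.393

0.393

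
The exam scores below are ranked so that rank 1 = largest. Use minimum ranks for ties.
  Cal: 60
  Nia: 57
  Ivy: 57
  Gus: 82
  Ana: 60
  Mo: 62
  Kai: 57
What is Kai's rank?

5

Sorted (descending): 82, 62, 60, 60, 57, 57, 57
The 2 values of 60 occupy positions 3–4 → each gets rank 3.
The 3 values of 57 occupy positions 5–7 → each gets rank 5.
Kai has value 57 → rank 5.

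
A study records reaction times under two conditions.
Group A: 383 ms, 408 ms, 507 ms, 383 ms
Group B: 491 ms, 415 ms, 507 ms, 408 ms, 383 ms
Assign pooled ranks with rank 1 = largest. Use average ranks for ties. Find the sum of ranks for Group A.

Sorted (descending): 507, 507, 491, 415, 408, 408, 383, 383, 383
The 2 values of 507 occupy positions 1–2 → average rank (1+2)/2 = 1.5.
The 2 values of 408 occupy positions 5–6 → average rank (5+6)/2 = 5.5.
The 3 values of 383 occupy positions 7–9 → average rank 8.
Group A values → pooled ranks: 383→8, 408→5.5, 507→1.5, 383→8
Rank sum = 8 + 5.5 + 1.5 + 8 = 23

23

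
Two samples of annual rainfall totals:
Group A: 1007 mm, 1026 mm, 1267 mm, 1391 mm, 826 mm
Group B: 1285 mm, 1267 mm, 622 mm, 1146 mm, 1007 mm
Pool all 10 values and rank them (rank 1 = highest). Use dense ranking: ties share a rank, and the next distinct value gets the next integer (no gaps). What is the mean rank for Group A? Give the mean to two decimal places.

4.40

Sorted (descending): 1391, 1285, 1267, 1267, 1146, 1026, 1007, 1007, 826, 622
The 2 values of 1267 share dense rank 3.
The 2 values of 1007 share dense rank 6.
Remaining distinct values take the next consecutive integers.
Group A values → pooled ranks: 1007→6, 1026→5, 1267→3, 1391→1, 826→7
Mean rank = (6 + 5 + 3 + 1 + 7) / 5 = 4.40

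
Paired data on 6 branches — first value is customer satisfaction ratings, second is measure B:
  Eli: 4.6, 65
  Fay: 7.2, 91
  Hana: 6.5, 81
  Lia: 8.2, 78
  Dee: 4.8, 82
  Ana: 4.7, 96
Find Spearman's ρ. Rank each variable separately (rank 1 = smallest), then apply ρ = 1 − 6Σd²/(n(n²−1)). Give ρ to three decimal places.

Ranks of variable 1: 1, 5, 4, 6, 3, 2
Ranks of variable 2: 1, 5, 3, 2, 4, 6
d = r₁ − r₂: 0, 0, 1, 4, -1, -4
d²: 0, 0, 1, 16, 1, 16; Σd² = 34
ρ = 1 − 6·34/(6·35) = 1 − 204/210 = 0.029

0.029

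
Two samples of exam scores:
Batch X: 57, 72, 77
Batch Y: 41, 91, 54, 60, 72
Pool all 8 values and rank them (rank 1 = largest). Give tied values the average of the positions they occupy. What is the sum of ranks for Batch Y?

24.5

Sorted (descending): 91, 77, 72, 72, 60, 57, 54, 41
The 2 values of 72 occupy positions 3–4 → average rank (3+4)/2 = 3.5.
Batch Y values → pooled ranks: 41→8, 91→1, 54→7, 60→5, 72→3.5
Rank sum = 8 + 1 + 7 + 5 + 3.5 = 24.5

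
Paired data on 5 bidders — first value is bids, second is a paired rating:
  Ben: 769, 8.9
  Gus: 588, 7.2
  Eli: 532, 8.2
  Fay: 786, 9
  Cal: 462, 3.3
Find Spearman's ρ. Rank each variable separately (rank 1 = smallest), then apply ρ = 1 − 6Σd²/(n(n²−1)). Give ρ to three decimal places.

0.900

Ranks of variable 1: 4, 3, 2, 5, 1
Ranks of variable 2: 4, 2, 3, 5, 1
d = r₁ − r₂: 0, 1, -1, 0, 0
d²: 0, 1, 1, 0, 0; Σd² = 2
ρ = 1 − 6·2/(5·24) = 1 − 12/120 = 0.900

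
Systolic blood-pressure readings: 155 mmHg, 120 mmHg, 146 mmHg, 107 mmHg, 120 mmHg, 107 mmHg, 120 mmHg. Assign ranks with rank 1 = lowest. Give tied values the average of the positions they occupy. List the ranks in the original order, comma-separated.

7, 4, 6, 1.5, 4, 1.5, 4

Sorted (ascending): 107, 107, 120, 120, 120, 146, 155
The 2 values of 107 occupy positions 1–2 → average rank (1+2)/2 = 1.5.
The 3 values of 120 occupy positions 3–5 → average rank 4.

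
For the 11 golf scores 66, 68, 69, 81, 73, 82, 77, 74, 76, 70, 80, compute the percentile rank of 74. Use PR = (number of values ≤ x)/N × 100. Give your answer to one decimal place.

54.5

N = 11.
Strictly below 74: 5. Equal to 74: 1.
PR = 6/11 × 100 = 54.5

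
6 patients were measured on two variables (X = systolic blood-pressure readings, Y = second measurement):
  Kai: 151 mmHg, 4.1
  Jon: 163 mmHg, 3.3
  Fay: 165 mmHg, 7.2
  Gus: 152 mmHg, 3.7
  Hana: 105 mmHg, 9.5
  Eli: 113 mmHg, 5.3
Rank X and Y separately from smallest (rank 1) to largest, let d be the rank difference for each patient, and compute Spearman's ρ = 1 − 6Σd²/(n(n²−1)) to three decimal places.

-0.429

Ranks of variable 1: 3, 5, 6, 4, 1, 2
Ranks of variable 2: 3, 1, 5, 2, 6, 4
d = r₁ − r₂: 0, 4, 1, 2, -5, -2
d²: 0, 16, 1, 4, 25, 4; Σd² = 50
ρ = 1 − 6·50/(6·35) = 1 − 300/210 = -0.429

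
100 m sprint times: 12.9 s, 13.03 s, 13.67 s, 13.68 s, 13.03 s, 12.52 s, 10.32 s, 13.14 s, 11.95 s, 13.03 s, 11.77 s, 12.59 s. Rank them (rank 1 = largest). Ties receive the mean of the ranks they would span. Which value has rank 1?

Sorted (descending): 13.68, 13.67, 13.14, 13.03, 13.03, 13.03, 12.9, 12.59, 12.52, 11.95, 11.77, 10.32
The 3 values of 13.03 occupy positions 4–6 → average rank 5.
Rank 1 → value 13.68.

13.68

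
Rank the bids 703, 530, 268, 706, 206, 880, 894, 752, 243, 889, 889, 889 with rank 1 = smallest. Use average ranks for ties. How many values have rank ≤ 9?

8

Sorted (ascending): 206, 243, 268, 530, 703, 706, 752, 880, 889, 889, 889, 894
The 3 values of 889 occupy positions 9–11 → average rank 10.
Ranks ≤ 9: {1, 2, 3, 4, 5, 6, 7, 8} → 8 values.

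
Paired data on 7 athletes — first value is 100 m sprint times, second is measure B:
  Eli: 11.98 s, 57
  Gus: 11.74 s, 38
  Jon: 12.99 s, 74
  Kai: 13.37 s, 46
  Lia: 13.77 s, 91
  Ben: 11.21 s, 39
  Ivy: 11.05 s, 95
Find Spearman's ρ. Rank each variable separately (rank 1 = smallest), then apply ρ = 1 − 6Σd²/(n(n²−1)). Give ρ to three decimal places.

0.107

Ranks of variable 1: 4, 3, 5, 6, 7, 2, 1
Ranks of variable 2: 4, 1, 5, 3, 6, 2, 7
d = r₁ − r₂: 0, 2, 0, 3, 1, 0, -6
d²: 0, 4, 0, 9, 1, 0, 36; Σd² = 50
ρ = 1 − 6·50/(7·48) = 1 − 300/336 = 0.107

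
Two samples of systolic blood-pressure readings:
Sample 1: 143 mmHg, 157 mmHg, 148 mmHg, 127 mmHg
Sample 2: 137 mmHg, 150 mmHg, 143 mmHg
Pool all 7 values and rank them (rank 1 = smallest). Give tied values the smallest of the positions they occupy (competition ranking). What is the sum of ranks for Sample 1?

16

Sorted (ascending): 127, 137, 143, 143, 148, 150, 157
The 2 values of 143 occupy positions 3–4 → each gets rank 3.
Sample 1 values → pooled ranks: 143→3, 157→7, 148→5, 127→1
Rank sum = 3 + 7 + 5 + 1 = 16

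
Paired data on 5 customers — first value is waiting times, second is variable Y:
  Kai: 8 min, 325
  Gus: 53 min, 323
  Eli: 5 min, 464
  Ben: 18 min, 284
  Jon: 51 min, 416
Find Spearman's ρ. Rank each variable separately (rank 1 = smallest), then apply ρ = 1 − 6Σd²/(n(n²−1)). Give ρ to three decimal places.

-0.500

Ranks of variable 1: 2, 5, 1, 3, 4
Ranks of variable 2: 3, 2, 5, 1, 4
d = r₁ − r₂: -1, 3, -4, 2, 0
d²: 1, 9, 16, 4, 0; Σd² = 30
ρ = 1 − 6·30/(5·24) = 1 − 180/120 = -0.500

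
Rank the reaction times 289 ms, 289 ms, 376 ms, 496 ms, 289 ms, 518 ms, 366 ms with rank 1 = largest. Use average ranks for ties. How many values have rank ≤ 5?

Sorted (descending): 518, 496, 376, 366, 289, 289, 289
The 3 values of 289 occupy positions 5–7 → average rank 6.
Ranks ≤ 5: {1, 2, 3, 4} → 4 values.

4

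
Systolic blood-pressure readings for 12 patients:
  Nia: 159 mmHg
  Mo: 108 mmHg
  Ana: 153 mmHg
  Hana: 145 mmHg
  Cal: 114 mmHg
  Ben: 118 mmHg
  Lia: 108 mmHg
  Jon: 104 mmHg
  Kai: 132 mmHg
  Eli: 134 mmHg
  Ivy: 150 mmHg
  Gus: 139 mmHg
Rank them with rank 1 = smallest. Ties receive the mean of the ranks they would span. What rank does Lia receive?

2.5

Sorted (ascending): 104, 108, 108, 114, 118, 132, 134, 139, 145, 150, 153, 159
The 2 values of 108 occupy positions 2–3 → average rank (2+3)/2 = 2.5.
Lia has value 108 mmHg → rank 2.5.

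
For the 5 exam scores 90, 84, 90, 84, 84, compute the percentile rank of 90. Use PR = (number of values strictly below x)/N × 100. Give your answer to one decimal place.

N = 5.
Strictly below 90: 3. Equal to 90: 2.
PR = 3/5 × 100 = 60.0

60.0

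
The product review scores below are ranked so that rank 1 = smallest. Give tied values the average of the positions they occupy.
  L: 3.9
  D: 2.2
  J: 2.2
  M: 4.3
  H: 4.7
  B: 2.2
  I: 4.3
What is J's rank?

Sorted (ascending): 2.2, 2.2, 2.2, 3.9, 4.3, 4.3, 4.7
The 3 values of 2.2 occupy positions 1–3 → average rank 2.
The 2 values of 4.3 occupy positions 5–6 → average rank (5+6)/2 = 5.5.
J has value 2.2 → rank 2.

2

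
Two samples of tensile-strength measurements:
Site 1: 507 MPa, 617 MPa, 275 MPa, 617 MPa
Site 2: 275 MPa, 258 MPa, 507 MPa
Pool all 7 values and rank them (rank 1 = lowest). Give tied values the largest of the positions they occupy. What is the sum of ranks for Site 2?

9

Sorted (ascending): 258, 275, 275, 507, 507, 617, 617
The 2 values of 275 occupy positions 2–3 → each gets rank 3.
The 2 values of 507 occupy positions 4–5 → each gets rank 5.
The 2 values of 617 occupy positions 6–7 → each gets rank 7.
Site 2 values → pooled ranks: 275→3, 258→1, 507→5
Rank sum = 3 + 1 + 5 = 9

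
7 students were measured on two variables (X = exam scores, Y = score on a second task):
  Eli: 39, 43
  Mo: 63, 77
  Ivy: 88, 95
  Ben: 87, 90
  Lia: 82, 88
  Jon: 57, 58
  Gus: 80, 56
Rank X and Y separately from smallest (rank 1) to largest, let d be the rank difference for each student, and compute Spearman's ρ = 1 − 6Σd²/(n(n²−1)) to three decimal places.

Ranks of variable 1: 1, 3, 7, 6, 5, 2, 4
Ranks of variable 2: 1, 4, 7, 6, 5, 3, 2
d = r₁ − r₂: 0, -1, 0, 0, 0, -1, 2
d²: 0, 1, 0, 0, 0, 1, 4; Σd² = 6
ρ = 1 − 6·6/(7·48) = 1 − 36/336 = 0.893

0.893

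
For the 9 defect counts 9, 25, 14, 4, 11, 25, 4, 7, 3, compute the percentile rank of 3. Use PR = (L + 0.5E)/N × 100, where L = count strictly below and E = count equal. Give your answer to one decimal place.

N = 9.
Strictly below 3: 0. Equal to 3: 1.
PR = (0 + 0.5·1)/9 × 100 = 5.6

5.6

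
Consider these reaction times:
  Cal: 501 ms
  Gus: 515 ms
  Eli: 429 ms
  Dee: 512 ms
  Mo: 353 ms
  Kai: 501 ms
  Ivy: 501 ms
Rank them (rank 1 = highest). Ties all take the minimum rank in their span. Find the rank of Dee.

2

Sorted (descending): 515, 512, 501, 501, 501, 429, 353
The 3 values of 501 occupy positions 3–5 → each gets rank 3.
Dee has value 512 ms → rank 2.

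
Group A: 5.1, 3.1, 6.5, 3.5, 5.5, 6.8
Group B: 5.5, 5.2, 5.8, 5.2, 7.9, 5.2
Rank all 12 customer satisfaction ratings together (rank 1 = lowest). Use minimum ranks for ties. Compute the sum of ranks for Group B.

Sorted (ascending): 3.1, 3.5, 5.1, 5.2, 5.2, 5.2, 5.5, 5.5, 5.8, 6.5, 6.8, 7.9
The 3 values of 5.2 occupy positions 4–6 → each gets rank 4.
The 2 values of 5.5 occupy positions 7–8 → each gets rank 7.
Group B values → pooled ranks: 5.5→7, 5.2→4, 5.8→9, 5.2→4, 7.9→12, 5.2→4
Rank sum = 7 + 4 + 9 + 4 + 12 + 4 = 40

40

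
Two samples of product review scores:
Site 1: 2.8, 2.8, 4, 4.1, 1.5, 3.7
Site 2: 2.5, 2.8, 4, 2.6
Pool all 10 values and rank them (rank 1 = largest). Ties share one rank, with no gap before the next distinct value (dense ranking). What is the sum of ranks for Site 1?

21

Sorted (descending): 4.1, 4, 4, 3.7, 2.8, 2.8, 2.8, 2.6, 2.5, 1.5
The 2 values of 4 share dense rank 2.
The 3 values of 2.8 share dense rank 4.
Remaining distinct values take the next consecutive integers.
Site 1 values → pooled ranks: 2.8→4, 2.8→4, 4→2, 4.1→1, 1.5→7, 3.7→3
Rank sum = 4 + 4 + 2 + 1 + 7 + 3 = 21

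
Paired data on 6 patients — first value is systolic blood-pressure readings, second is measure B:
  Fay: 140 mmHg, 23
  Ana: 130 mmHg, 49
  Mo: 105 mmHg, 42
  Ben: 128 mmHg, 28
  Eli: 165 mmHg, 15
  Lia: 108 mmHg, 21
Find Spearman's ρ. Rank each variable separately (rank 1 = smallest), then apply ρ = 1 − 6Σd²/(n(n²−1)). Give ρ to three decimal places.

Ranks of variable 1: 5, 4, 1, 3, 6, 2
Ranks of variable 2: 3, 6, 5, 4, 1, 2
d = r₁ − r₂: 2, -2, -4, -1, 5, 0
d²: 4, 4, 16, 1, 25, 0; Σd² = 50
ρ = 1 − 6·50/(6·35) = 1 − 300/210 = -0.429

-0.429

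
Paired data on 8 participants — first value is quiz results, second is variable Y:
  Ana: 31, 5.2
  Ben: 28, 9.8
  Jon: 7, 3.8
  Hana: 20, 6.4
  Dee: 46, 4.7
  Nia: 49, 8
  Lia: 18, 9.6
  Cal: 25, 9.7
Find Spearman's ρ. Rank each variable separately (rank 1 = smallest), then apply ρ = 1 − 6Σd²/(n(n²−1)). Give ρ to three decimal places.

Ranks of variable 1: 6, 5, 1, 3, 7, 8, 2, 4
Ranks of variable 2: 3, 8, 1, 4, 2, 5, 6, 7
d = r₁ − r₂: 3, -3, 0, -1, 5, 3, -4, -3
d²: 9, 9, 0, 1, 25, 9, 16, 9; Σd² = 78
ρ = 1 − 6·78/(8·63) = 1 − 468/504 = 0.071

0.071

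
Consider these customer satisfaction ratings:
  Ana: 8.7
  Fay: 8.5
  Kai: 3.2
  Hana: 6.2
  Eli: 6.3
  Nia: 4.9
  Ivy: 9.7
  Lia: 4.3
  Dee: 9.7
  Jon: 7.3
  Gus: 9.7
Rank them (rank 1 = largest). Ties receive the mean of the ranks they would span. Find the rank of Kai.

11

Sorted (descending): 9.7, 9.7, 9.7, 8.7, 8.5, 7.3, 6.3, 6.2, 4.9, 4.3, 3.2
The 3 values of 9.7 occupy positions 1–3 → average rank 2.
Kai has value 3.2 → rank 11.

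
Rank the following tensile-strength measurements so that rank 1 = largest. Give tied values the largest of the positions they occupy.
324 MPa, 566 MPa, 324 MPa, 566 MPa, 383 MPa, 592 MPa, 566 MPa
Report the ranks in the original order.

Sorted (descending): 592, 566, 566, 566, 383, 324, 324
The 3 values of 566 occupy positions 2–4 → each gets rank 4.
The 2 values of 324 occupy positions 6–7 → each gets rank 7.

7, 4, 7, 4, 5, 1, 4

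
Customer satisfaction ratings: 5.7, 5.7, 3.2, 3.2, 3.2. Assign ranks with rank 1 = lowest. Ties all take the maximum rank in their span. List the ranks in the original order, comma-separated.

5, 5, 3, 3, 3

Sorted (ascending): 3.2, 3.2, 3.2, 5.7, 5.7
The 3 values of 3.2 occupy positions 1–3 → each gets rank 3.
The 2 values of 5.7 occupy positions 4–5 → each gets rank 5.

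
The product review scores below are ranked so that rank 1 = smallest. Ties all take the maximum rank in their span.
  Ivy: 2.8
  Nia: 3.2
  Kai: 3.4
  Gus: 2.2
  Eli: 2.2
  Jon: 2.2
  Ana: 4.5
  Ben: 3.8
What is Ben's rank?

7

Sorted (ascending): 2.2, 2.2, 2.2, 2.8, 3.2, 3.4, 3.8, 4.5
The 3 values of 2.2 occupy positions 1–3 → each gets rank 3.
Ben has value 3.8 → rank 7.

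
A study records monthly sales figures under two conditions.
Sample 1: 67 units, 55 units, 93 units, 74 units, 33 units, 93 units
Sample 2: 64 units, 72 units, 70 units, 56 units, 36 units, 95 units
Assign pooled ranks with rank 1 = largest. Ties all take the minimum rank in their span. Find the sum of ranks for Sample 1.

37

Sorted (descending): 95, 93, 93, 74, 72, 70, 67, 64, 56, 55, 36, 33
The 2 values of 93 occupy positions 2–3 → each gets rank 2.
Sample 1 values → pooled ranks: 67→7, 55→10, 93→2, 74→4, 33→12, 93→2
Rank sum = 7 + 10 + 2 + 4 + 12 + 2 = 37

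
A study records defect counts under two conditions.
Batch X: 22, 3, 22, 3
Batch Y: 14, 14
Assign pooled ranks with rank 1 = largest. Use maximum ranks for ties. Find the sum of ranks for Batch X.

16

Sorted (descending): 22, 22, 14, 14, 3, 3
The 2 values of 22 occupy positions 1–2 → each gets rank 2.
The 2 values of 14 occupy positions 3–4 → each gets rank 4.
The 2 values of 3 occupy positions 5–6 → each gets rank 6.
Batch X values → pooled ranks: 22→2, 3→6, 22→2, 3→6
Rank sum = 2 + 6 + 2 + 6 = 16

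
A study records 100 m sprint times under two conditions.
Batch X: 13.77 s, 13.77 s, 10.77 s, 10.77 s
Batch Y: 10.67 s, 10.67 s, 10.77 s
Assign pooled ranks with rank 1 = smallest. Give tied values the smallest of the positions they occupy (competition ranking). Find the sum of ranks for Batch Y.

Sorted (ascending): 10.67, 10.67, 10.77, 10.77, 10.77, 13.77, 13.77
The 2 values of 10.67 occupy positions 1–2 → each gets rank 1.
The 3 values of 10.77 occupy positions 3–5 → each gets rank 3.
The 2 values of 13.77 occupy positions 6–7 → each gets rank 6.
Batch Y values → pooled ranks: 10.67→1, 10.67→1, 10.77→3
Rank sum = 1 + 1 + 3 = 5

5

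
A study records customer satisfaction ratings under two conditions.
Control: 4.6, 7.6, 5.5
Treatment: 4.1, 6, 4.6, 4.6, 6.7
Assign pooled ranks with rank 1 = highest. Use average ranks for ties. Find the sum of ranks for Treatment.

Sorted (descending): 7.6, 6.7, 6, 5.5, 4.6, 4.6, 4.6, 4.1
The 3 values of 4.6 occupy positions 5–7 → average rank 6.
Treatment values → pooled ranks: 4.1→8, 6→3, 4.6→6, 4.6→6, 6.7→2
Rank sum = 8 + 3 + 6 + 6 + 2 = 25

25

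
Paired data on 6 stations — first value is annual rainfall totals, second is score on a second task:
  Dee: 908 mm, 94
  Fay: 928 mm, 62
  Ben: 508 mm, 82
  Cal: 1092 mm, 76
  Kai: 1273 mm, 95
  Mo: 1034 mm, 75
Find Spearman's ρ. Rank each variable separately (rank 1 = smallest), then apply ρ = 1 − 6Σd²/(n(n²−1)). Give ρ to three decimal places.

Ranks of variable 1: 2, 3, 1, 5, 6, 4
Ranks of variable 2: 5, 1, 4, 3, 6, 2
d = r₁ − r₂: -3, 2, -3, 2, 0, 2
d²: 9, 4, 9, 4, 0, 4; Σd² = 30
ρ = 1 − 6·30/(6·35) = 1 − 180/210 = 0.143

0.143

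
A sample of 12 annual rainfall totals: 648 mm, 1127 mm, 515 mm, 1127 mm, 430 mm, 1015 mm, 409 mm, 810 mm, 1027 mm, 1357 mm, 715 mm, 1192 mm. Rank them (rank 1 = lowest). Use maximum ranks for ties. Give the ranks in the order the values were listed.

Sorted (ascending): 409, 430, 515, 648, 715, 810, 1015, 1027, 1127, 1127, 1192, 1357
The 2 values of 1127 occupy positions 9–10 → each gets rank 10.

4, 10, 3, 10, 2, 7, 1, 6, 8, 12, 5, 11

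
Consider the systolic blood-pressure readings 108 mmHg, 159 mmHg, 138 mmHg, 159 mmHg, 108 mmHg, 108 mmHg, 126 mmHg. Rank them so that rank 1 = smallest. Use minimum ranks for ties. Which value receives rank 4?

Sorted (ascending): 108, 108, 108, 126, 138, 159, 159
The 3 values of 108 occupy positions 1–3 → each gets rank 1.
The 2 values of 159 occupy positions 6–7 → each gets rank 6.
Rank 4 → value 126.

126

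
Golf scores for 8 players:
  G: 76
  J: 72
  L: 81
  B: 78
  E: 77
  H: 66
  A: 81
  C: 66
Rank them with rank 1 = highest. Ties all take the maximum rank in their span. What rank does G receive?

5

Sorted (descending): 81, 81, 78, 77, 76, 72, 66, 66
The 2 values of 81 occupy positions 1–2 → each gets rank 2.
The 2 values of 66 occupy positions 7–8 → each gets rank 8.
G has value 76 → rank 5.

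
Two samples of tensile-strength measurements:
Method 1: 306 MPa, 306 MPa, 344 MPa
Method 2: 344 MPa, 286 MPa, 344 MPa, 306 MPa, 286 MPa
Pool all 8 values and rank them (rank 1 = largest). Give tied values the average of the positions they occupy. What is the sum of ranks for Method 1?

Sorted (descending): 344, 344, 344, 306, 306, 306, 286, 286
The 3 values of 344 occupy positions 1–3 → average rank 2.
The 3 values of 306 occupy positions 4–6 → average rank 5.
The 2 values of 286 occupy positions 7–8 → average rank (7+8)/2 = 7.5.
Method 1 values → pooled ranks: 306→5, 306→5, 344→2
Rank sum = 5 + 5 + 2 = 12

12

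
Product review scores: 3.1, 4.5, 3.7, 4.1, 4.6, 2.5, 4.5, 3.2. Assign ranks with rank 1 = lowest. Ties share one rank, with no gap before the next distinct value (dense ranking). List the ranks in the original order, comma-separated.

2, 6, 4, 5, 7, 1, 6, 3

Sorted (ascending): 2.5, 3.1, 3.2, 3.7, 4.1, 4.5, 4.5, 4.6
The 2 values of 4.5 share dense rank 6.
Remaining distinct values take the next consecutive integers.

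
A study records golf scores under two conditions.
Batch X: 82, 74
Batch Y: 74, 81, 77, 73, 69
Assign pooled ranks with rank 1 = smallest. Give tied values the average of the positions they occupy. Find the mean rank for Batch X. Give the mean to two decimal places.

Sorted (ascending): 69, 73, 74, 74, 77, 81, 82
The 2 values of 74 occupy positions 3–4 → average rank (3+4)/2 = 3.5.
Batch X values → pooled ranks: 82→7, 74→3.5
Mean rank = (7 + 3.5) / 2 = 5.25

5.25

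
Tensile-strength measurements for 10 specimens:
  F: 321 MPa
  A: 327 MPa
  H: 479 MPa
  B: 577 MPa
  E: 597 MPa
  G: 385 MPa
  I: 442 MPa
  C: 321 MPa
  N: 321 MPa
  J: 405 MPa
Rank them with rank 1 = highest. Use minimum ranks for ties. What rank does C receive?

8

Sorted (descending): 597, 577, 479, 442, 405, 385, 327, 321, 321, 321
The 3 values of 321 occupy positions 8–10 → each gets rank 8.
C has value 321 MPa → rank 8.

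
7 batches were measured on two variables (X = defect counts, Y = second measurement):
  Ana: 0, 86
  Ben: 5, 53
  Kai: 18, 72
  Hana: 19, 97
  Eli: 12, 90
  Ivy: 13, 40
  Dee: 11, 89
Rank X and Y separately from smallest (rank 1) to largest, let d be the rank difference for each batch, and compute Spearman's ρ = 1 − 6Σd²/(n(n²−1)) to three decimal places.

Ranks of variable 1: 1, 2, 6, 7, 4, 5, 3
Ranks of variable 2: 4, 2, 3, 7, 6, 1, 5
d = r₁ − r₂: -3, 0, 3, 0, -2, 4, -2
d²: 9, 0, 9, 0, 4, 16, 4; Σd² = 42
ρ = 1 − 6·42/(7·48) = 1 − 252/336 = 0.250

0.250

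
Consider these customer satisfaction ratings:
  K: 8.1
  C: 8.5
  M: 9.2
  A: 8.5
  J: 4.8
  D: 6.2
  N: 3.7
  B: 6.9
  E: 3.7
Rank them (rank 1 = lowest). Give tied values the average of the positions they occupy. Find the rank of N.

Sorted (ascending): 3.7, 3.7, 4.8, 6.2, 6.9, 8.1, 8.5, 8.5, 9.2
The 2 values of 3.7 occupy positions 1–2 → average rank (1+2)/2 = 1.5.
The 2 values of 8.5 occupy positions 7–8 → average rank (7+8)/2 = 7.5.
N has value 3.7 → rank 1.5.

1.5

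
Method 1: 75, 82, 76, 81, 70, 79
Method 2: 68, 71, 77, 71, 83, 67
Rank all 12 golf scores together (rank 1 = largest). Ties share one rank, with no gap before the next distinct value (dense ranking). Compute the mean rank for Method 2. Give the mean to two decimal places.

7.17

Sorted (descending): 83, 82, 81, 79, 77, 76, 75, 71, 71, 70, 68, 67
The 2 values of 71 share dense rank 8.
Remaining distinct values take the next consecutive integers.
Method 2 values → pooled ranks: 68→10, 71→8, 77→5, 71→8, 83→1, 67→11
Mean rank = (10 + 8 + 5 + 8 + 1 + 11) / 6 = 7.17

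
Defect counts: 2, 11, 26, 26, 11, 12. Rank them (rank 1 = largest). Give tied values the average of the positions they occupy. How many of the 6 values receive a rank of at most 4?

Sorted (descending): 26, 26, 12, 11, 11, 2
The 2 values of 26 occupy positions 1–2 → average rank (1+2)/2 = 1.5.
The 2 values of 11 occupy positions 4–5 → average rank (4+5)/2 = 4.5.
Ranks ≤ 4: {1.5, 1.5, 3} → 3 values.

3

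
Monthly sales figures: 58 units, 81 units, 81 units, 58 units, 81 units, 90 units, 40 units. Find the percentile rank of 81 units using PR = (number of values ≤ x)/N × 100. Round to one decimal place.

85.7

N = 7.
Strictly below 81: 3. Equal to 81: 3.
PR = 6/7 × 100 = 85.7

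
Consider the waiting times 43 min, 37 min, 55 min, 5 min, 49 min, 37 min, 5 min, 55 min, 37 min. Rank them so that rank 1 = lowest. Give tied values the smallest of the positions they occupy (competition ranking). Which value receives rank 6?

43

Sorted (ascending): 5, 5, 37, 37, 37, 43, 49, 55, 55
The 2 values of 5 occupy positions 1–2 → each gets rank 1.
The 3 values of 37 occupy positions 3–5 → each gets rank 3.
The 2 values of 55 occupy positions 8–9 → each gets rank 8.
Rank 6 → value 43.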